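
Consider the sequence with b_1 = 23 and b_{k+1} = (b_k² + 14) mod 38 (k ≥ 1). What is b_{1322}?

Computing terms: b_1 = 23, b_2 = 11, b_3 = 21, b_4 = 37, b_5 = 15, b_6 = 11.
Since b_6 = b_2 = 11, the sequence is eventually periodic: after a pre-period of length 1 it cycles with period 4.
For k ≥ 2, b_k depends only on (k - 2) mod 4. (1322 - 2) mod 4 = 0, so b_{1322} = b_2 = 11.

11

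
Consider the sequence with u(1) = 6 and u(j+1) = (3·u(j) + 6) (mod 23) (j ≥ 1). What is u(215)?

22

We have u(1) = 6; u(2) = 1; u(3) = 9; u(4) = 10; u(5) = 13; u(6) = 22; u(7) = 3; u(8) = 15; u(9) = 5; u(10) = 21; u(11) = 0; u(12) = 6.
Since u(12) = u(1) = 6, the sequence is periodic with period 11.
So u(215) = u(1 + ((215-1) mod 11)) = u(6) = 22.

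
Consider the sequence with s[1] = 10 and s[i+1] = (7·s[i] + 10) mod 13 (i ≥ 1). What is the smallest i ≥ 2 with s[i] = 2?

Computing terms: s[1] = 10, s[2] = 2, s[3] = 11, s[4] = 9, s[5] = 8, s[6] = 1, s[7] = 4, s[8] = 12, s[9] = 3, s[10] = 5, s[11] = 6, s[12] = 0, s[13] = 10.
The sequence repeats with period 12.
The value 2 first appears (with i ≥ 2) at s[2].

2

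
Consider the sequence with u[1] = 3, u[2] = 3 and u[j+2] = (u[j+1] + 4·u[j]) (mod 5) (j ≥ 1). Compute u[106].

2

u[1] = 3; u[2] = 3; u[3] = 0; u[4] = 2; u[5] = 2; u[6] = 0; u[7] = 3; u[8] = 3.
Since (u[7], u[8]) = (u[1], u[2]) = (3, 3) (two consecutive terms determine the rest), the sequence is periodic with period 6.
(106 - 1) mod 6 = 3, so u[106] = u[4] = 2.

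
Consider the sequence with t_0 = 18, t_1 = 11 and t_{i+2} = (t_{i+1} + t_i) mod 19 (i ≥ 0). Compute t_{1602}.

18

t_0 = 18; t_1 = 11; t_2 = 10; t_3 = 2; t_4 = 12; t_5 = 14; t_6 = 7; t_7 = 2; t_8 = 9; t_9 = 11; t_{10} = 1; t_{11} = 12; t_{12} = 13; t_{13} = 6; t_{14} = 0; t_{15} = 6; t_{16} = 6; t_{17} = 12; t_{18} = 18; t_{19} = 11.
The sequence repeats with period 18.
(1602 - 0) mod 18 = 0, so t_{1602} = t_0 = 18.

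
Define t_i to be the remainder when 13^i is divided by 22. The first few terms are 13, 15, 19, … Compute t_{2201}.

13

t_1 = 13, t_2 = 15, t_3 = 19, t_4 = 5, t_5 = 21, t_6 = 9, t_7 = 7, t_8 = 3, t_9 = 17, t_{10} = 1, t_{11} = 13.
The sequence repeats with period 10.
So t_{2201} = t_{1 + ((2201-1) mod 10)} = t_1 = 13.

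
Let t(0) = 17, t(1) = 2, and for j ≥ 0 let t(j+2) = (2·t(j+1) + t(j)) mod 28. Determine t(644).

21

We have t(0) = 17, t(1) = 2, t(2) = 21, t(3) = 16, t(4) = 25, t(5) = 10, t(6) = 17, t(7) = 16, t(8) = 21, t(9) = 2, t(10) = 25, t(11) = 24, t(12) = 17, t(13) = 2.
Since (t(12), t(13)) = (t(0), t(1)) = (17, 2) (two consecutive terms determine the rest), the sequence is periodic with period 12.
So t(644) = t(0 + ((644-0) mod 12)) = t(8) = 21.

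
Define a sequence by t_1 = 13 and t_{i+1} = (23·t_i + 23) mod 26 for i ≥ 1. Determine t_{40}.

We have t_1 = 13,  t_2 = 10,  t_3 = 19,  t_4 = 18,  t_5 = 21,  t_6 = 12,  t_7 = 13.
Since t_7 = t_1 = 13, the sequence is periodic with period 6.
(40 - 1) mod 6 = 3, so t_{40} = t_4 = 18.

18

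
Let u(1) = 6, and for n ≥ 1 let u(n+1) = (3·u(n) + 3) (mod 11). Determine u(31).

u(1) = 6, u(2) = 10, u(3) = 0, u(4) = 3, u(5) = 1, u(6) = 6.
The sequence repeats with period 5.
(31 - 1) mod 5 = 0, so u(31) = u(1) = 6.

6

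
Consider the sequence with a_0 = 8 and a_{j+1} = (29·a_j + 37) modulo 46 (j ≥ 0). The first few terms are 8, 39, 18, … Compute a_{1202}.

Listing terms: a_0 = 8,  a_1 = 39,  a_2 = 18,  a_3 = 7,  a_4 = 10,  a_5 = 5,  a_6 = 44,  a_7 = 25,  a_8 = 26,  a_9 = 9,  a_{10} = 22,  a_{11} = 31,  a_{12} = 16,  a_{13} = 41,  a_{14} = 30,  a_{15} = 33,  a_{16} = 28,  a_{17} = 21,  a_{18} = 2,  a_{19} = 3,  a_{20} = 32,  a_{21} = 45,  a_{22} = 8.
The sequence repeats with period 22.
So a_{1202} = a_{0 + ((1202-0) mod 22)} = a_{14} = 30.

30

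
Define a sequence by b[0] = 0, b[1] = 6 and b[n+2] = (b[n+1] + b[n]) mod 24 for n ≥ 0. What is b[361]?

b[0] = 0, b[1] = 6, b[2] = 6, b[3] = 12, b[4] = 18, b[5] = 6, b[6] = 0, b[7] = 6.
The sequence repeats with period 6.
(361 - 0) mod 6 = 1, so b[361] = b[1] = 6.

6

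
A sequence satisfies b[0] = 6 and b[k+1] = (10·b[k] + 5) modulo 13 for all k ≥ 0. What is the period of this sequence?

Listing terms: b[0] = 6, b[1] = 0, b[2] = 5, b[3] = 3, b[4] = 9, b[5] = 4, b[6] = 6.
Since b[6] = b[0] = 6, the sequence is periodic with period 6.

6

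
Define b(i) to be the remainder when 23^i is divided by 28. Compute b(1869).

15

Listing terms: b(0) = 1,  b(1) = 23,  b(2) = 25,  b(3) = 15,  b(4) = 9,  b(5) = 11,  b(6) = 1.
Since b(6) = b(0) = 1, the sequence is periodic with period 6.
So b(1869) = b(0 + ((1869-0) mod 6)) = b(3) = 15.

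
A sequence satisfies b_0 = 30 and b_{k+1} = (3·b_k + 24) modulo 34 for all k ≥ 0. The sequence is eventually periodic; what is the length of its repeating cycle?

Computing terms: b_0 = 30, b_1 = 12, b_2 = 26, b_3 = 0, b_4 = 24, b_5 = 28, b_6 = 6, b_7 = 8, b_8 = 14, b_9 = 32, b_{10} = 18, b_{11} = 10, b_{12} = 20, b_{13} = 16, b_{14} = 4, b_{15} = 2, b_{16} = 30.
The sequence repeats with period 16.

16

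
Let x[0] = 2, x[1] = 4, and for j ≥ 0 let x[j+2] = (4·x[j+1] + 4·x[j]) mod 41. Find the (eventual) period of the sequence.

20

Listing terms: x[0] = 2,  x[1] = 4,  x[2] = 24,  x[3] = 30,  x[4] = 11,  x[5] = 0,  x[6] = 3,  x[7] = 12,  x[8] = 19,  x[9] = 1,  x[10] = 39,  x[11] = 37,  x[12] = 17,  x[13] = 11,  x[14] = 30,  x[15] = 0,  x[16] = 38,  x[17] = 29,  x[18] = 22,  x[19] = 40,  x[20] = 2,  x[21] = 4.
The sequence repeats with period 20.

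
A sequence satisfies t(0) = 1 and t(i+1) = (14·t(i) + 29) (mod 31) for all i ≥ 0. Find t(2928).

t(0) = 1,  t(1) = 12,  t(2) = 11,  t(3) = 28,  t(4) = 18,  t(5) = 2,  t(6) = 26,  t(7) = 21,  t(8) = 13,  t(9) = 25,  t(10) = 7,  t(11) = 3,  t(12) = 9,  t(13) = 0,  t(14) = 29,  t(15) = 1.
The sequence repeats with period 15.
So t(2928) = t(0 + ((2928-0) mod 15)) = t(3) = 28.

28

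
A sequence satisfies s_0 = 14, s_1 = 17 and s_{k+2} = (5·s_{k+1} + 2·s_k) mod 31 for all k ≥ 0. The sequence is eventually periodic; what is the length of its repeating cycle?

We have s_0 = 14,  s_1 = 17,  s_2 = 20,  s_3 = 10,  s_4 = 28,  s_5 = 5,  s_6 = 19,  s_7 = 12,  s_8 = 5,  s_9 = 18,  s_{10} = 7,  s_{11} = 9,  s_{12} = 28,  s_{13} = 3,  s_{14} = 9,  s_{15} = 20,  s_{16} = 25,  s_{17} = 10,  s_{18} = 7,  s_{19} = 24,  s_{20} = 10,  s_{21} = 5,  s_{22} = 14,  s_{23} = 18,  s_{24} = 25,  s_{25} = 6,  s_{26} = 18,  s_{27} = 9,  s_{28} = 19,  s_{29} = 20,  s_{30} = 14,  s_{31} = 17.
Since (s_{30}, s_{31}) = (s_0, s_1) = (14, 17) (two consecutive terms determine the rest), the sequence is periodic with period 30.

30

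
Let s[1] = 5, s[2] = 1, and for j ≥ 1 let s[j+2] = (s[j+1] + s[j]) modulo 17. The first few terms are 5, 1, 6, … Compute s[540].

13

Computing terms: s[1] = 5,  s[2] = 1,  s[3] = 6,  s[4] = 7,  s[5] = 13,  s[6] = 3,  s[7] = 16,  s[8] = 2,  s[9] = 1,  s[10] = 3,  s[11] = 4,  s[12] = 7,  s[13] = 11,  s[14] = 1,  s[15] = 12,  s[16] = 13,  s[17] = 8,  s[18] = 4,  s[19] = 12,  s[20] = 16,  s[21] = 11,  s[22] = 10,  s[23] = 4,  s[24] = 14,  s[25] = 1,  s[26] = 15,  s[27] = 16,  s[28] = 14,  s[29] = 13,  s[30] = 10,  s[31] = 6,  s[32] = 16,  s[33] = 5,  s[34] = 4,  s[35] = 9,  s[36] = 13,  s[37] = 5,  s[38] = 1.
The sequence repeats with period 36.
(540 - 1) mod 36 = 35, so s[540] = s[36] = 13.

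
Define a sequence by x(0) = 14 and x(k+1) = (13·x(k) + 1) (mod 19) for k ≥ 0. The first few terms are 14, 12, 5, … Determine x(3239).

Listing terms: x(0) = 14,  x(1) = 12,  x(2) = 5,  x(3) = 9,  x(4) = 4,  x(5) = 15,  x(6) = 6,  x(7) = 3,  x(8) = 2,  x(9) = 8,  x(10) = 10,  x(11) = 17,  x(12) = 13,  x(13) = 18,  x(14) = 7,  x(15) = 16,  x(16) = 0,  x(17) = 1,  x(18) = 14.
The sequence repeats with period 18.
So x(3239) = x(0 + ((3239-0) mod 18)) = x(17) = 1.

1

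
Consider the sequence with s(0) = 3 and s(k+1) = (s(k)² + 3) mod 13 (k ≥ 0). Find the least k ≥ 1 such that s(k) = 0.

4

Listing terms: s(0) = 3,  s(1) = 12,  s(2) = 4,  s(3) = 6,  s(4) = 0,  s(5) = 3.
Since s(5) = s(0) = 3, the sequence is periodic with period 5.
The value 0 first appears (with k ≥ 1) at s(4).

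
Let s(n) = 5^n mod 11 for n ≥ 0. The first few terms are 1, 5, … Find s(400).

Computing terms: s(0) = 1, s(1) = 5, s(2) = 3, s(3) = 4, s(4) = 9, s(5) = 1.
Since s(5) = s(0) = 1, the sequence is periodic with period 5.
So s(400) = s(0 + ((400-0) mod 5)) = s(0) = 1.

1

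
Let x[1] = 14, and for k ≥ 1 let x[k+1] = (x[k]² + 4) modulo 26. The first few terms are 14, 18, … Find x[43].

14

x[1] = 14,  x[2] = 18,  x[3] = 16,  x[4] = 0,  x[5] = 4,  x[6] = 20,  x[7] = 14.
Since x[7] = x[1] = 14, the sequence is periodic with period 6.
So x[43] = x[1 + ((43-1) mod 6)] = x[1] = 14.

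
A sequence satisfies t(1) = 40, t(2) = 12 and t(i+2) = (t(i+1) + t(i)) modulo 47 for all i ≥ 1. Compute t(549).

22

Computing terms: t(1) = 40; t(2) = 12; t(3) = 5; t(4) = 17; t(5) = 22; t(6) = 39; t(7) = 14; t(8) = 6; t(9) = 20; t(10) = 26; t(11) = 46; t(12) = 25; t(13) = 24; t(14) = 2; t(15) = 26; t(16) = 28; t(17) = 7; t(18) = 35; t(19) = 42; t(20) = 30; t(21) = 25; t(22) = 8; t(23) = 33; t(24) = 41; t(25) = 27; t(26) = 21; t(27) = 1; t(28) = 22; t(29) = 23; t(30) = 45; t(31) = 21; t(32) = 19; t(33) = 40; t(34) = 12.
Since (t(33), t(34)) = (t(1), t(2)) = (40, 12) (two consecutive terms determine the rest), the sequence is periodic with period 32.
So t(549) = t(1 + ((549-1) mod 32)) = t(5) = 22.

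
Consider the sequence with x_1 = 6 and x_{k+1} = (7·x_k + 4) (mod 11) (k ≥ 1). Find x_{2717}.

4

We have x_1 = 6; x_2 = 2; x_3 = 7; x_4 = 9; x_5 = 1; x_6 = 0; x_7 = 4; x_8 = 10; x_9 = 8; x_{10} = 5; x_{11} = 6.
The sequence repeats with period 10.
So x_{2717} = x_{1 + ((2717-1) mod 10)} = x_7 = 4.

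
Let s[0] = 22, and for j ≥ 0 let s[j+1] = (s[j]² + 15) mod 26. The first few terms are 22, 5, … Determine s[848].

24

Listing terms: s[0] = 22,  s[1] = 5,  s[2] = 14,  s[3] = 3,  s[4] = 24,  s[5] = 19,  s[6] = 12,  s[7] = 3.
Since s[7] = s[3] = 3, the sequence is eventually periodic: after a pre-period of length 3 it cycles with period 4.
For j ≥ 3, s[j] depends only on (j - 3) mod 4. (848 - 3) mod 4 = 1, so s[848] = s[4] = 24.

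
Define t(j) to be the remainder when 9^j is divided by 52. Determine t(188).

29

We have t(0) = 1; t(1) = 9; t(2) = 29; t(3) = 1.
The sequence repeats with period 3.
(188 - 0) mod 3 = 2, so t(188) = t(2) = 29.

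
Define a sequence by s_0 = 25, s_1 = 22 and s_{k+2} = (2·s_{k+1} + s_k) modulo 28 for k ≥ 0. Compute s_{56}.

13

Computing terms: s_0 = 25,  s_1 = 22,  s_2 = 13,  s_3 = 20,  s_4 = 25,  s_5 = 14,  s_6 = 25,  s_7 = 8,  s_8 = 13,  s_9 = 6,  s_{10} = 25,  s_{11} = 0,  s_{12} = 25,  s_{13} = 22.
Since (s_{12}, s_{13}) = (s_0, s_1) = (25, 22) (two consecutive terms determine the rest), the sequence is periodic with period 12.
(56 - 0) mod 12 = 8, so s_{56} = s_8 = 13.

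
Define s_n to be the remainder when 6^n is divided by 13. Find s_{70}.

s_0 = 1, s_1 = 6, s_2 = 10, s_3 = 8, s_4 = 9, s_5 = 2, s_6 = 12, s_7 = 7, s_8 = 3, s_9 = 5, s_{10} = 4, s_{11} = 11, s_{12} = 1.
The sequence repeats with period 12.
(70 - 0) mod 12 = 10, so s_{70} = s_{10} = 4.

4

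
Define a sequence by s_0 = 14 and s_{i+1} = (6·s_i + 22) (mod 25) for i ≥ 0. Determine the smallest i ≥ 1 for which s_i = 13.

17

s_0 = 14; s_1 = 6; s_2 = 8; s_3 = 20; s_4 = 17; s_5 = 24; s_6 = 16; s_7 = 18; s_8 = 5; s_9 = 2; s_{10} = 9; s_{11} = 1; s_{12} = 3; s_{13} = 15; s_{14} = 12; s_{15} = 19; s_{16} = 11; s_{17} = 13; s_{18} = 0; s_{19} = 22; s_{20} = 4; s_{21} = 21; s_{22} = 23; s_{23} = 10; s_{24} = 7; s_{25} = 14.
The sequence repeats with period 25.
The value 13 first appears (with i ≥ 1) at s_{17}.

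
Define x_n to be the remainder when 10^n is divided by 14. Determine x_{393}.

6

We have x_1 = 10; x_2 = 2; x_3 = 6; x_4 = 4; x_5 = 12; x_6 = 8; x_7 = 10.
The sequence repeats with period 6.
(393 - 1) mod 6 = 2, so x_{393} = x_3 = 6.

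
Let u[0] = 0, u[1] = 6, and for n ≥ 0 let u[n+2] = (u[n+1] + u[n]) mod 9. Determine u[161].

Listing terms: u[0] = 0, u[1] = 6, u[2] = 6, u[3] = 3, u[4] = 0, u[5] = 3, u[6] = 3, u[7] = 6, u[8] = 0, u[9] = 6.
Since (u[8], u[9]) = (u[0], u[1]) = (0, 6) (two consecutive terms determine the rest), the sequence is periodic with period 8.
So u[161] = u[0 + ((161-0) mod 8)] = u[1] = 6.

6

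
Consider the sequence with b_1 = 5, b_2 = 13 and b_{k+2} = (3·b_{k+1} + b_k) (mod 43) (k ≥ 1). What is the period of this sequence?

b_1 = 5, b_2 = 13, b_3 = 1, b_4 = 16, b_5 = 6, b_6 = 34, b_7 = 22, b_8 = 14, b_9 = 21, b_{10} = 34, b_{11} = 37, b_{12} = 16, b_{13} = 42, b_{14} = 13, b_{15} = 38, b_{16} = 41, b_{17} = 32, b_{18} = 8, b_{19} = 13, b_{20} = 4, b_{21} = 25, b_{22} = 36, b_{23} = 4, b_{24} = 5, b_{25} = 19, b_{26} = 19, b_{27} = 33, b_{28} = 32, b_{29} = 0, b_{30} = 32, b_{31} = 10, b_{32} = 19, b_{33} = 24, b_{34} = 5, b_{35} = 39, b_{36} = 36, b_{37} = 18, b_{38} = 4, b_{39} = 30, b_{40} = 8, b_{41} = 11, b_{42} = 41, b_{43} = 5, b_{44} = 13.
The sequence repeats with period 42.

42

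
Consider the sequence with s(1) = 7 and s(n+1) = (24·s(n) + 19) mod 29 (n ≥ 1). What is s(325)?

12

Computing terms: s(1) = 7, s(2) = 13, s(3) = 12, s(4) = 17, s(5) = 21, s(6) = 1, s(7) = 14, s(8) = 7.
Since s(8) = s(1) = 7, the sequence is periodic with period 7.
(325 - 1) mod 7 = 2, so s(325) = s(3) = 12.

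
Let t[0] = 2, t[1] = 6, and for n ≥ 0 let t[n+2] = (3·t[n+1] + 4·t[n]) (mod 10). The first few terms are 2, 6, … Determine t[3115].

t[0] = 2; t[1] = 6; t[2] = 6; t[3] = 2; t[4] = 0; t[5] = 8; t[6] = 4; t[7] = 4; t[8] = 8; t[9] = 0; t[10] = 2; t[11] = 6.
The sequence repeats with period 10.
(3115 - 0) mod 10 = 5, so t[3115] = t[5] = 8.

8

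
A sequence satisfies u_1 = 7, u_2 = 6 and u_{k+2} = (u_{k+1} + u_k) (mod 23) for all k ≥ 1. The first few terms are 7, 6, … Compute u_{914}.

We have u_1 = 7,  u_2 = 6,  u_3 = 13,  u_4 = 19,  u_5 = 9,  u_6 = 5,  u_7 = 14,  u_8 = 19,  u_9 = 10,  u_{10} = 6,  u_{11} = 16,  u_{12} = 22,  u_{13} = 15,  u_{14} = 14,  u_{15} = 6,  u_{16} = 20,  u_{17} = 3,  u_{18} = 0,  u_{19} = 3,  u_{20} = 3,  u_{21} = 6,  u_{22} = 9,  u_{23} = 15,  u_{24} = 1,  u_{25} = 16,  u_{26} = 17,  u_{27} = 10,  u_{28} = 4,  u_{29} = 14,  u_{30} = 18,  u_{31} = 9,  u_{32} = 4,  u_{33} = 13,  u_{34} = 17,  u_{35} = 7,  u_{36} = 1,  u_{37} = 8,  u_{38} = 9,  u_{39} = 17,  u_{40} = 3,  u_{41} = 20,  u_{42} = 0,  u_{43} = 20,  u_{44} = 20,  u_{45} = 17,  u_{46} = 14,  u_{47} = 8,  u_{48} = 22,  u_{49} = 7,  u_{50} = 6.
The sequence repeats with period 48.
So u_{914} = u_{1 + ((914-1) mod 48)} = u_2 = 6.

6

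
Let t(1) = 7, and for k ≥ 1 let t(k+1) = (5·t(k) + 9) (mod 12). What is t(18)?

We have t(1) = 7; t(2) = 8; t(3) = 1; t(4) = 2; t(5) = 7.
The sequence repeats with period 4.
(18 - 1) mod 4 = 1, so t(18) = t(2) = 8.

8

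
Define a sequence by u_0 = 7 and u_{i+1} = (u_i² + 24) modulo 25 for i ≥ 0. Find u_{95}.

18

Computing terms: u_0 = 7; u_1 = 23; u_2 = 3; u_3 = 8; u_4 = 13; u_5 = 18; u_6 = 23.
Since u_6 = u_1 = 23, the sequence is eventually periodic: after a pre-period of length 1 it cycles with period 5.
For i ≥ 1, u_i depends only on (i - 1) mod 5. (95 - 1) mod 5 = 4, so u_{95} = u_5 = 18.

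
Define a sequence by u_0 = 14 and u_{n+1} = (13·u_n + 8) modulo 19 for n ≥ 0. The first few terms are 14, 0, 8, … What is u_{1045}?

Computing terms: u_0 = 14,  u_1 = 0,  u_2 = 8,  u_3 = 17,  u_4 = 1,  u_5 = 2,  u_6 = 15,  u_7 = 13,  u_8 = 6,  u_9 = 10,  u_{10} = 5,  u_{11} = 16,  u_{12} = 7,  u_{13} = 4,  u_{14} = 3,  u_{15} = 9,  u_{16} = 11,  u_{17} = 18,  u_{18} = 14.
Since u_{18} = u_0 = 14, the sequence is periodic with period 18.
(1045 - 0) mod 18 = 1, so u_{1045} = u_1 = 0.

0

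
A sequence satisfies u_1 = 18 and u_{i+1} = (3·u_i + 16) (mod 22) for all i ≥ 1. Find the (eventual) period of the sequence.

Listing terms: u_1 = 18; u_2 = 4; u_3 = 6; u_4 = 12; u_5 = 8; u_6 = 18.
Since u_6 = u_1 = 18, the sequence is periodic with period 5.

5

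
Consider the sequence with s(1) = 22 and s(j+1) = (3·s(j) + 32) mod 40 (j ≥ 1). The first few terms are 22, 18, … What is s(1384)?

10

We have s(1) = 22, s(2) = 18, s(3) = 6, s(4) = 10, s(5) = 22.
Since s(5) = s(1) = 22, the sequence is periodic with period 4.
So s(1384) = s(1 + ((1384-1) mod 4)) = s(4) = 10.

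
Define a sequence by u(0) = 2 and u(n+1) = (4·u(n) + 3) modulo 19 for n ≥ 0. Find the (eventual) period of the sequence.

Computing terms: u(0) = 2,  u(1) = 11,  u(2) = 9,  u(3) = 1,  u(4) = 7,  u(5) = 12,  u(6) = 13,  u(7) = 17,  u(8) = 14,  u(9) = 2.
Since u(9) = u(0) = 2, the sequence is periodic with period 9.

9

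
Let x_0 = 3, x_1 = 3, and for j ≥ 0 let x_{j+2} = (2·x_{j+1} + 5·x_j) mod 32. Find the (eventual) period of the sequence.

16

Listing terms: x_0 = 3; x_1 = 3; x_2 = 21; x_3 = 25; x_4 = 27; x_5 = 19; x_6 = 13; x_7 = 25; x_8 = 19; x_9 = 3; x_{10} = 5; x_{11} = 25; x_{12} = 11; x_{13} = 19; x_{14} = 29; x_{15} = 25; x_{16} = 3; x_{17} = 3.
Since (x_{16}, x_{17}) = (x_0, x_1) = (3, 3) (two consecutive terms determine the rest), the sequence is periodic with period 16.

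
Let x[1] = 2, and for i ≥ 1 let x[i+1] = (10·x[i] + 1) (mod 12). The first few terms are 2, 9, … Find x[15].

Listing terms: x[1] = 2,  x[2] = 9,  x[3] = 7,  x[4] = 11,  x[5] = 3,  x[6] = 7.
Since x[6] = x[3] = 7, the sequence is eventually periodic: after a pre-period of length 2 it cycles with period 3.
For i ≥ 3, x[i] depends only on (i - 3) mod 3. (15 - 3) mod 3 = 0, so x[15] = x[3] = 7.

7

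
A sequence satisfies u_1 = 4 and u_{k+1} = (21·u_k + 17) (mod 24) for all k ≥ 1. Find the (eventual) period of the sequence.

8

u_1 = 4,  u_2 = 5,  u_3 = 2,  u_4 = 11,  u_5 = 8,  u_6 = 17,  u_7 = 14,  u_8 = 23,  u_9 = 20,  u_{10} = 5.
Since u_{10} = u_2 = 5, the sequence is eventually periodic: after a pre-period of length 1 it cycles with period 8.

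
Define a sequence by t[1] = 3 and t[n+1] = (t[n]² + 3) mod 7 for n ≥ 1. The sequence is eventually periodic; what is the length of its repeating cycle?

3

Listing terms: t[1] = 3; t[2] = 5; t[3] = 0; t[4] = 3.
The sequence repeats with period 3.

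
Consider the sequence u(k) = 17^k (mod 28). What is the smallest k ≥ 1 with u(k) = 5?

5

We have u(0) = 1,  u(1) = 17,  u(2) = 9,  u(3) = 13,  u(4) = 25,  u(5) = 5,  u(6) = 1.
The sequence repeats with period 6.
The value 5 first appears (with k ≥ 1) at u(5).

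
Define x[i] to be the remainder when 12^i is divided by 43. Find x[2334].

35

We have x[0] = 1,  x[1] = 12,  x[2] = 15,  x[3] = 8,  x[4] = 10,  x[5] = 34,  x[6] = 21,  x[7] = 37,  x[8] = 14,  x[9] = 39,  x[10] = 38,  x[11] = 26,  x[12] = 11,  x[13] = 3,  x[14] = 36,  x[15] = 2,  x[16] = 24,  x[17] = 30,  x[18] = 16,  x[19] = 20,  x[20] = 25,  x[21] = 42,  x[22] = 31,  x[23] = 28,  x[24] = 35,  x[25] = 33,  x[26] = 9,  x[27] = 22,  x[28] = 6,  x[29] = 29,  x[30] = 4,  x[31] = 5,  x[32] = 17,  x[33] = 32,  x[34] = 40,  x[35] = 7,  x[36] = 41,  x[37] = 19,  x[38] = 13,  x[39] = 27,  x[40] = 23,  x[41] = 18,  x[42] = 1.
The sequence repeats with period 42.
(2334 - 0) mod 42 = 24, so x[2334] = x[24] = 35.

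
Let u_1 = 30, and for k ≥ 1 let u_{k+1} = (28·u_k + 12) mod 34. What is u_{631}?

24

Computing terms: u_1 = 30; u_2 = 2; u_3 = 0; u_4 = 12; u_5 = 8; u_6 = 32; u_7 = 24; u_8 = 4; u_9 = 22; u_{10} = 16; u_{11} = 18; u_{12} = 6; u_{13} = 10; u_{14} = 20; u_{15} = 28; u_{16} = 14; u_{17} = 30.
Since u_{17} = u_1 = 30, the sequence is periodic with period 16.
(631 - 1) mod 16 = 6, so u_{631} = u_7 = 24.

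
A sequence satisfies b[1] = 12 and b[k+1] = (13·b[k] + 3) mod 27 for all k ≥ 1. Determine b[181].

We have b[1] = 12, b[2] = 24, b[3] = 18, b[4] = 21, b[5] = 6, b[6] = 0, b[7] = 3, b[8] = 15, b[9] = 9, b[10] = 12.
Since b[10] = b[1] = 12, the sequence is periodic with period 9.
(181 - 1) mod 9 = 0, so b[181] = b[1] = 12.

12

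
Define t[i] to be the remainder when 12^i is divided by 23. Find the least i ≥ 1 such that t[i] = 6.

Listing terms: t[0] = 1, t[1] = 12, t[2] = 6, t[3] = 3, t[4] = 13, t[5] = 18, t[6] = 9, t[7] = 16, t[8] = 8, t[9] = 4, t[10] = 2, t[11] = 1.
The sequence repeats with period 11.
The value 6 first appears (with i ≥ 1) at t[2].

2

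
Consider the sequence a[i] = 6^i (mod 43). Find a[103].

6

We have a[0] = 1,  a[1] = 6,  a[2] = 36,  a[3] = 1.
Since a[3] = a[0] = 1, the sequence is periodic with period 3.
(103 - 0) mod 3 = 1, so a[103] = a[1] = 6.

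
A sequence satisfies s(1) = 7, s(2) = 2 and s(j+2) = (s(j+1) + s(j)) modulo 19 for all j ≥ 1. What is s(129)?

s(1) = 7, s(2) = 2, s(3) = 9, s(4) = 11, s(5) = 1, s(6) = 12, s(7) = 13, s(8) = 6, s(9) = 0, s(10) = 6, s(11) = 6, s(12) = 12, s(13) = 18, s(14) = 11, s(15) = 10, s(16) = 2, s(17) = 12, s(18) = 14, s(19) = 7, s(20) = 2.
The sequence repeats with period 18.
So s(129) = s(1 + ((129-1) mod 18)) = s(3) = 9.

9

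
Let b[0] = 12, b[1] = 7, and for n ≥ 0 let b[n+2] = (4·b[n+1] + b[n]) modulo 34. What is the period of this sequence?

Listing terms: b[0] = 12,  b[1] = 7,  b[2] = 6,  b[3] = 31,  b[4] = 28,  b[5] = 7,  b[6] = 22,  b[7] = 27,  b[8] = 28,  b[9] = 3,  b[10] = 6,  b[11] = 27,  b[12] = 12,  b[13] = 7.
Since (b[12], b[13]) = (b[0], b[1]) = (12, 7) (two consecutive terms determine the rest), the sequence is periodic with period 12.

12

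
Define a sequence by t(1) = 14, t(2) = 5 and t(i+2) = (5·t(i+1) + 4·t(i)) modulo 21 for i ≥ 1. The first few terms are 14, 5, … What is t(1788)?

Computing terms: t(1) = 14,  t(2) = 5,  t(3) = 18,  t(4) = 5,  t(5) = 13,  t(6) = 1,  t(7) = 15,  t(8) = 16,  t(9) = 14,  t(10) = 8,  t(11) = 12,  t(12) = 8,  t(13) = 4,  t(14) = 10,  t(15) = 3,  t(16) = 13,  t(17) = 14,  t(18) = 17,  t(19) = 15,  t(20) = 17,  t(21) = 19,  t(22) = 16,  t(23) = 9,  t(24) = 4,  t(25) = 14,  t(26) = 2,  t(27) = 3,  t(28) = 2,  t(29) = 1,  t(30) = 13,  t(31) = 6,  t(32) = 19,  t(33) = 14,  t(34) = 20,  t(35) = 9,  t(36) = 20,  t(37) = 10,  t(38) = 4,  t(39) = 18,  t(40) = 1,  t(41) = 14,  t(42) = 11,  t(43) = 6,  t(44) = 11,  t(45) = 16,  t(46) = 19,  t(47) = 12,  t(48) = 10,  t(49) = 14,  t(50) = 5.
Since (t(49), t(50)) = (t(1), t(2)) = (14, 5) (two consecutive terms determine the rest), the sequence is periodic with period 48.
So t(1788) = t(1 + ((1788-1) mod 48)) = t(12) = 8.

8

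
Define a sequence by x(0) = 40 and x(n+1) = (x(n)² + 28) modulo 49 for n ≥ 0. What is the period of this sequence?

Listing terms: x(0) = 40, x(1) = 11, x(2) = 2, x(3) = 32, x(4) = 23, x(5) = 18, x(6) = 9, x(7) = 11.
Since x(7) = x(1) = 11, the sequence is eventually periodic: after a pre-period of length 1 it cycles with period 6.

6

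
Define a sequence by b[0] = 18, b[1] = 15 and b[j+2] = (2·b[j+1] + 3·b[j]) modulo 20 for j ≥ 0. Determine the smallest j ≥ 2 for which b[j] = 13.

3

Listing terms: b[0] = 18; b[1] = 15; b[2] = 4; b[3] = 13; b[4] = 18; b[5] = 15.
Since (b[4], b[5]) = (b[0], b[1]) = (18, 15) (two consecutive terms determine the rest), the sequence is periodic with period 4.
The value 13 first appears (with j ≥ 2) at b[3].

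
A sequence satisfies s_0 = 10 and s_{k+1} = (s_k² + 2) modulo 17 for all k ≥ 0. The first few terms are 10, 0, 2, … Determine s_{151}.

11

s_0 = 10,  s_1 = 0,  s_2 = 2,  s_3 = 6,  s_4 = 4,  s_5 = 1,  s_6 = 3,  s_7 = 11,  s_8 = 4.
Since s_8 = s_4 = 4, the sequence is eventually periodic: after a pre-period of length 4 it cycles with period 4.
For k ≥ 4, s_k depends only on (k - 4) mod 4. (151 - 4) mod 4 = 3, so s_{151} = s_7 = 11.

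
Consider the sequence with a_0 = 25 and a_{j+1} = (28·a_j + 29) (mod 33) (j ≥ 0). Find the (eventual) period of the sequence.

3

Computing terms: a_0 = 25,  a_1 = 3,  a_2 = 14,  a_3 = 25.
The sequence repeats with period 3.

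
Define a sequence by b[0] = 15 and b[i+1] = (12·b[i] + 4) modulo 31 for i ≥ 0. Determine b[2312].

11

b[0] = 15, b[1] = 29, b[2] = 11, b[3] = 12, b[4] = 24, b[5] = 13, b[6] = 5, b[7] = 2, b[8] = 28, b[9] = 30, b[10] = 23, b[11] = 1, b[12] = 16, b[13] = 10, b[14] = 0, b[15] = 4, b[16] = 21, b[17] = 8, b[18] = 7, b[19] = 26, b[20] = 6, b[21] = 14, b[22] = 17, b[23] = 22, b[24] = 20, b[25] = 27, b[26] = 18, b[27] = 3, b[28] = 9, b[29] = 19, b[30] = 15.
The sequence repeats with period 30.
(2312 - 0) mod 30 = 2, so b[2312] = b[2] = 11.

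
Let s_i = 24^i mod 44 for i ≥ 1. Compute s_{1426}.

s_1 = 24; s_2 = 4; s_3 = 8; s_4 = 16; s_5 = 32; s_6 = 20; s_7 = 40; s_8 = 36; s_9 = 28; s_{10} = 12; s_{11} = 24.
Since s_{11} = s_1 = 24, the sequence is periodic with period 10.
(1426 - 1) mod 10 = 5, so s_{1426} = s_6 = 20.

20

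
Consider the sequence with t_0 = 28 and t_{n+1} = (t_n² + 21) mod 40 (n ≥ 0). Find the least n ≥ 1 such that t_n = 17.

We have t_0 = 28, t_1 = 5, t_2 = 6, t_3 = 17, t_4 = 30, t_5 = 1, t_6 = 22, t_7 = 25, t_8 = 6.
Since t_8 = t_2 = 6, the sequence is eventually periodic: after a pre-period of length 2 it cycles with period 6.
The value 17 first appears (with n ≥ 1) at t_3.

3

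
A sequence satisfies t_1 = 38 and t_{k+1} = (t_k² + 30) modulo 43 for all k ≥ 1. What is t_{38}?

Listing terms: t_1 = 38; t_2 = 12; t_3 = 2; t_4 = 34; t_5 = 25; t_6 = 10; t_7 = 1; t_8 = 31; t_9 = 2.
Since t_9 = t_3 = 2, the sequence is eventually periodic: after a pre-period of length 2 it cycles with period 6.
For k ≥ 3, t_k depends only on (k - 3) mod 6. (38 - 3) mod 6 = 5, so t_{38} = t_8 = 31.

31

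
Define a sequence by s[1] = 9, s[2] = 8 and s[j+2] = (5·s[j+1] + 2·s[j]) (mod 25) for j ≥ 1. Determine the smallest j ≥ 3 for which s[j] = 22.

We have s[1] = 9, s[2] = 8, s[3] = 8, s[4] = 6, s[5] = 21, s[6] = 17, s[7] = 2, s[8] = 19, s[9] = 24, s[10] = 8, s[11] = 13, s[12] = 6, s[13] = 6, s[14] = 17, s[15] = 22, s[16] = 19, s[17] = 14, s[18] = 8, s[19] = 18, s[20] = 6, s[21] = 16, s[22] = 17, s[23] = 17, s[24] = 19, s[25] = 4, s[26] = 8, s[27] = 23, s[28] = 6, s[29] = 1, s[30] = 17, s[31] = 12, s[32] = 19, s[33] = 19, s[34] = 8, s[35] = 3, s[36] = 6, s[37] = 11, s[38] = 17, s[39] = 7, s[40] = 19, s[41] = 9, s[42] = 8.
Since (s[41], s[42]) = (s[1], s[2]) = (9, 8) (two consecutive terms determine the rest), the sequence is periodic with period 40.
The value 22 first appears (with j ≥ 3) at s[15].

15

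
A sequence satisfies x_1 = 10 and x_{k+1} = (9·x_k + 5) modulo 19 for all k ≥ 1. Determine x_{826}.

Listing terms: x_1 = 10, x_2 = 0, x_3 = 5, x_4 = 12, x_5 = 18, x_6 = 15, x_7 = 7, x_8 = 11, x_9 = 9, x_{10} = 10.
The sequence repeats with period 9.
So x_{826} = x_{1 + ((826-1) mod 9)} = x_7 = 7.

7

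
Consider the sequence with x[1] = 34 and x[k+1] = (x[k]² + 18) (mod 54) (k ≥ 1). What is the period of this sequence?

x[1] = 34,  x[2] = 40,  x[3] = 52,  x[4] = 22,  x[5] = 16,  x[6] = 4,  x[7] = 34.
The sequence repeats with period 6.

6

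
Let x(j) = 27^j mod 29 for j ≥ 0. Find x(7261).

We have x(0) = 1,  x(1) = 27,  x(2) = 4,  x(3) = 21,  x(4) = 16,  x(5) = 26,  x(6) = 6,  x(7) = 17,  x(8) = 24,  x(9) = 10,  x(10) = 9,  x(11) = 11,  x(12) = 7,  x(13) = 15,  x(14) = 28,  x(15) = 2,  x(16) = 25,  x(17) = 8,  x(18) = 13,  x(19) = 3,  x(20) = 23,  x(21) = 12,  x(22) = 5,  x(23) = 19,  x(24) = 20,  x(25) = 18,  x(26) = 22,  x(27) = 14,  x(28) = 1.
Since x(28) = x(0) = 1, the sequence is periodic with period 28.
So x(7261) = x(0 + ((7261-0) mod 28)) = x(9) = 10.

10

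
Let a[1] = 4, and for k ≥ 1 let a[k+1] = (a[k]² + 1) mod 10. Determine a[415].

6

Listing terms: a[1] = 4, a[2] = 7, a[3] = 0, a[4] = 1, a[5] = 2, a[6] = 5, a[7] = 6, a[8] = 7.
Since a[8] = a[2] = 7, the sequence is eventually periodic: after a pre-period of length 1 it cycles with period 6.
For k ≥ 2, a[k] depends only on (k - 2) mod 6. (415 - 2) mod 6 = 5, so a[415] = a[7] = 6.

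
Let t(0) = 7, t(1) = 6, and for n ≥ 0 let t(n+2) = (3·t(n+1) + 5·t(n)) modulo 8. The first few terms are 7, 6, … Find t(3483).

Computing terms: t(0) = 7; t(1) = 6; t(2) = 5; t(3) = 5; t(4) = 0; t(5) = 1; t(6) = 3; t(7) = 6; t(8) = 1; t(9) = 1; t(10) = 0; t(11) = 5; t(12) = 7; t(13) = 6.
Since (t(12), t(13)) = (t(0), t(1)) = (7, 6) (two consecutive terms determine the rest), the sequence is periodic with period 12.
(3483 - 0) mod 12 = 3, so t(3483) = t(3) = 5.

5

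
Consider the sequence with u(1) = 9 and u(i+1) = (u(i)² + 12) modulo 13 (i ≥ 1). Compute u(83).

u(1) = 9; u(2) = 2; u(3) = 3; u(4) = 8; u(5) = 11; u(6) = 3.
Since u(6) = u(3) = 3, the sequence is eventually periodic: after a pre-period of length 2 it cycles with period 3.
For i ≥ 3, u(i) depends only on (i - 3) mod 3. (83 - 3) mod 3 = 2, so u(83) = u(5) = 11.

11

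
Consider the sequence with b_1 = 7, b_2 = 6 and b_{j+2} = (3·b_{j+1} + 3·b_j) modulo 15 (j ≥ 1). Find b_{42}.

6

We have b_1 = 7, b_2 = 6, b_3 = 9, b_4 = 0, b_5 = 12, b_6 = 6, b_7 = 9.
Since (b_6, b_7) = (b_2, b_3) = (6, 9) (two consecutive terms determine the rest), the sequence is eventually periodic: after a pre-period of length 1 it cycles with period 4.
For j ≥ 2, b_j depends only on (j - 2) mod 4. (42 - 2) mod 4 = 0, so b_{42} = b_2 = 6.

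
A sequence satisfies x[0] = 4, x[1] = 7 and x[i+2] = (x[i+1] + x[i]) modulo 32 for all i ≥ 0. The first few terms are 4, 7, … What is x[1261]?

x[0] = 4, x[1] = 7, x[2] = 11, x[3] = 18, x[4] = 29, x[5] = 15, x[6] = 12, x[7] = 27, x[8] = 7, x[9] = 2, x[10] = 9, x[11] = 11, x[12] = 20, x[13] = 31, x[14] = 19, x[15] = 18, x[16] = 5, x[17] = 23, x[18] = 28, x[19] = 19, x[20] = 15, x[21] = 2, x[22] = 17, x[23] = 19, x[24] = 4, x[25] = 23, x[26] = 27, x[27] = 18, x[28] = 13, x[29] = 31, x[30] = 12, x[31] = 11, x[32] = 23, x[33] = 2, x[34] = 25, x[35] = 27, x[36] = 20, x[37] = 15, x[38] = 3, x[39] = 18, x[40] = 21, x[41] = 7, x[42] = 28, x[43] = 3, x[44] = 31, x[45] = 2, x[46] = 1, x[47] = 3, x[48] = 4, x[49] = 7.
The sequence repeats with period 48.
(1261 - 0) mod 48 = 13, so x[1261] = x[13] = 31.

31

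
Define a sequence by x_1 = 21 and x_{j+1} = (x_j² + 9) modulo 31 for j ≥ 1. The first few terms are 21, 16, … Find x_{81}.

19

Computing terms: x_1 = 21, x_2 = 16, x_3 = 17, x_4 = 19, x_5 = 29, x_6 = 13, x_7 = 23, x_8 = 11, x_9 = 6, x_{10} = 14, x_{11} = 19.
Since x_{11} = x_4 = 19, the sequence is eventually periodic: after a pre-period of length 3 it cycles with period 7.
For j ≥ 4, x_j depends only on (j - 4) mod 7. (81 - 4) mod 7 = 0, so x_{81} = x_4 = 19.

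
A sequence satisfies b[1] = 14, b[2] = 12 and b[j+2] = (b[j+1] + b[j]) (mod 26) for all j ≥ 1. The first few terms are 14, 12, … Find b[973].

16

b[1] = 14, b[2] = 12, b[3] = 0, b[4] = 12, b[5] = 12, b[6] = 24, b[7] = 10, b[8] = 8, b[9] = 18, b[10] = 0, b[11] = 18, b[12] = 18, b[13] = 10, b[14] = 2, b[15] = 12, b[16] = 14, b[17] = 0, b[18] = 14, b[19] = 14, b[20] = 2, b[21] = 16, b[22] = 18, b[23] = 8, b[24] = 0, b[25] = 8, b[26] = 8, b[27] = 16, b[28] = 24, b[29] = 14, b[30] = 12.
Since (b[29], b[30]) = (b[1], b[2]) = (14, 12) (two consecutive terms determine the rest), the sequence is periodic with period 28.
(973 - 1) mod 28 = 20, so b[973] = b[21] = 16.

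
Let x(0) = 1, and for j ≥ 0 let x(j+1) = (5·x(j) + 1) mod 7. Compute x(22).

4

We have x(0) = 1, x(1) = 6, x(2) = 3, x(3) = 2, x(4) = 4, x(5) = 0, x(6) = 1.
The sequence repeats with period 6.
(22 - 0) mod 6 = 4, so x(22) = x(4) = 4.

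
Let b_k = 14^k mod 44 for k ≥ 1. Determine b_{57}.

b_1 = 14; b_2 = 20; b_3 = 16; b_4 = 4; b_5 = 12; b_6 = 36; b_7 = 20.
Since b_7 = b_2 = 20, the sequence is eventually periodic: after a pre-period of length 1 it cycles with period 5.
For k ≥ 2, b_k depends only on (k - 2) mod 5. (57 - 2) mod 5 = 0, so b_{57} = b_2 = 20.

20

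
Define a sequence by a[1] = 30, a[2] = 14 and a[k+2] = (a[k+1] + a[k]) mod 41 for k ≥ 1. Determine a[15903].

38

Listing terms: a[1] = 30,  a[2] = 14,  a[3] = 3,  a[4] = 17,  a[5] = 20,  a[6] = 37,  a[7] = 16,  a[8] = 12,  a[9] = 28,  a[10] = 40,  a[11] = 27,  a[12] = 26,  a[13] = 12,  a[14] = 38,  a[15] = 9,  a[16] = 6,  a[17] = 15,  a[18] = 21,  a[19] = 36,  a[20] = 16,  a[21] = 11,  a[22] = 27,  a[23] = 38,  a[24] = 24,  a[25] = 21,  a[26] = 4,  a[27] = 25,  a[28] = 29,  a[29] = 13,  a[30] = 1,  a[31] = 14,  a[32] = 15,  a[33] = 29,  a[34] = 3,  a[35] = 32,  a[36] = 35,  a[37] = 26,  a[38] = 20,  a[39] = 5,  a[40] = 25,  a[41] = 30,  a[42] = 14.
The sequence repeats with period 40.
(15903 - 1) mod 40 = 22, so a[15903] = a[23] = 38.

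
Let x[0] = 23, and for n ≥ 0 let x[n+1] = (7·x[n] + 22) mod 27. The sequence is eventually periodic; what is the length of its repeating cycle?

27

Listing terms: x[0] = 23,  x[1] = 21,  x[2] = 7,  x[3] = 17,  x[4] = 6,  x[5] = 10,  x[6] = 11,  x[7] = 18,  x[8] = 13,  x[9] = 5,  x[10] = 3,  x[11] = 16,  x[12] = 26,  x[13] = 15,  x[14] = 19,  x[15] = 20,  x[16] = 0,  x[17] = 22,  x[18] = 14,  x[19] = 12,  x[20] = 25,  x[21] = 8,  x[22] = 24,  x[23] = 1,  x[24] = 2,  x[25] = 9,  x[26] = 4,  x[27] = 23.
Since x[27] = x[0] = 23, the sequence is periodic with period 27.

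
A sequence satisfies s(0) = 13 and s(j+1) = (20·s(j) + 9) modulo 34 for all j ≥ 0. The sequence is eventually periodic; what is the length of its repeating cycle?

16

Computing terms: s(0) = 13,  s(1) = 31,  s(2) = 17,  s(3) = 9,  s(4) = 19,  s(5) = 15,  s(6) = 3,  s(7) = 1,  s(8) = 29,  s(9) = 11,  s(10) = 25,  s(11) = 33,  s(12) = 23,  s(13) = 27,  s(14) = 5,  s(15) = 7,  s(16) = 13.
Since s(16) = s(0) = 13, the sequence is periodic with period 16.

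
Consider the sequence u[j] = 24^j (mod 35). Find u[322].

Computing terms: u[1] = 24; u[2] = 16; u[3] = 34; u[4] = 11; u[5] = 19; u[6] = 1; u[7] = 24.
The sequence repeats with period 6.
(322 - 1) mod 6 = 3, so u[322] = u[4] = 11.

11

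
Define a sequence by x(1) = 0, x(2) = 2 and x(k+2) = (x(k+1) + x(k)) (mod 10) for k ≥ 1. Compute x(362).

We have x(1) = 0,  x(2) = 2,  x(3) = 2,  x(4) = 4,  x(5) = 6,  x(6) = 0,  x(7) = 6,  x(8) = 6,  x(9) = 2,  x(10) = 8,  x(11) = 0,  x(12) = 8,  x(13) = 8,  x(14) = 6,  x(15) = 4,  x(16) = 0,  x(17) = 4,  x(18) = 4,  x(19) = 8,  x(20) = 2,  x(21) = 0,  x(22) = 2.
The sequence repeats with period 20.
(362 - 1) mod 20 = 1, so x(362) = x(2) = 2.

2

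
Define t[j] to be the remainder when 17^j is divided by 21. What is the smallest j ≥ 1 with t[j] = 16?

We have t[0] = 1, t[1] = 17, t[2] = 16, t[3] = 20, t[4] = 4, t[5] = 5, t[6] = 1.
The sequence repeats with period 6.
The value 16 first appears (with j ≥ 1) at t[2].

2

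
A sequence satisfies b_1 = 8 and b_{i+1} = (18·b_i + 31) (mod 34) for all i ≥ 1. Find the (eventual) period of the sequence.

Computing terms: b_1 = 8,  b_2 = 5,  b_3 = 19,  b_4 = 33,  b_5 = 13,  b_6 = 27,  b_7 = 7,  b_8 = 21,  b_9 = 1,  b_{10} = 15,  b_{11} = 29,  b_{12} = 9,  b_{13} = 23,  b_{14} = 3,  b_{15} = 17,  b_{16} = 31,  b_{17} = 11,  b_{18} = 25,  b_{19} = 5.
Since b_{19} = b_2 = 5, the sequence is eventually periodic: after a pre-period of length 1 it cycles with period 17.

17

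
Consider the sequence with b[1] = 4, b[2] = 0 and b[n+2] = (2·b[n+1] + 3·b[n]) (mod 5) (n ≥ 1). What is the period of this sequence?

b[1] = 4,  b[2] = 0,  b[3] = 2,  b[4] = 4,  b[5] = 4,  b[6] = 0.
Since (b[5], b[6]) = (b[1], b[2]) = (4, 0) (two consecutive terms determine the rest), the sequence is periodic with period 4.

4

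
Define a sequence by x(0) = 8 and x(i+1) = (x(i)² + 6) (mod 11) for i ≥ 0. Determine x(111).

7

Computing terms: x(0) = 8; x(1) = 4; x(2) = 0; x(3) = 6; x(4) = 9; x(5) = 10; x(6) = 7; x(7) = 0.
Since x(7) = x(2) = 0, the sequence is eventually periodic: after a pre-period of length 2 it cycles with period 5.
For i ≥ 2, x(i) depends only on (i - 2) mod 5. (111 - 2) mod 5 = 4, so x(111) = x(6) = 7.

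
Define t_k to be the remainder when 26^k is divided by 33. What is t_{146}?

t_0 = 1; t_1 = 26; t_2 = 16; t_3 = 20; t_4 = 25; t_5 = 23; t_6 = 4; t_7 = 5; t_8 = 31; t_9 = 14; t_{10} = 1.
The sequence repeats with period 10.
So t_{146} = t_{0 + ((146-0) mod 10)} = t_6 = 4.

4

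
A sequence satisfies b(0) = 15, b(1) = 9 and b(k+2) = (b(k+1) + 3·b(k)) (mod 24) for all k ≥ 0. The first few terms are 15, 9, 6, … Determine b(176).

6

Listing terms: b(0) = 15,  b(1) = 9,  b(2) = 6,  b(3) = 9,  b(4) = 3,  b(5) = 6,  b(6) = 15,  b(7) = 9.
Since (b(6), b(7)) = (b(0), b(1)) = (15, 9) (two consecutive terms determine the rest), the sequence is periodic with period 6.
So b(176) = b(0 + ((176-0) mod 6)) = b(2) = 6.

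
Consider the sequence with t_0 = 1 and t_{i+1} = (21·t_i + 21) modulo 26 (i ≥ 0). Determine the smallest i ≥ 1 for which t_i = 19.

2

We have t_0 = 1,  t_1 = 16,  t_2 = 19,  t_3 = 4,  t_4 = 1.
Since t_4 = t_0 = 1, the sequence is periodic with period 4.
The value 19 first appears (with i ≥ 1) at t_2.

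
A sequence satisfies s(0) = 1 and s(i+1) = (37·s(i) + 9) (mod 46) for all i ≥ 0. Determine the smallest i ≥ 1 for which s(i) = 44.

15

s(0) = 1, s(1) = 0, s(2) = 9, s(3) = 20, s(4) = 13, s(5) = 30, s(6) = 15, s(7) = 12, s(8) = 39, s(9) = 26, s(10) = 5, s(11) = 10, s(12) = 11, s(13) = 2, s(14) = 37, s(15) = 44, s(16) = 27, s(17) = 42, s(18) = 45, s(19) = 18, s(20) = 31, s(21) = 6, s(22) = 1.
Since s(22) = s(0) = 1, the sequence is periodic with period 22.
The value 44 first appears (with i ≥ 1) at s(15).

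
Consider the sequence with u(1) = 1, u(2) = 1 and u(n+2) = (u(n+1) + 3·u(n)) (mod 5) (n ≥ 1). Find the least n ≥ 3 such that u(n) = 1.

15

u(1) = 1, u(2) = 1, u(3) = 4, u(4) = 2, u(5) = 4, u(6) = 0, u(7) = 2, u(8) = 2, u(9) = 3, u(10) = 4, u(11) = 3, u(12) = 0, u(13) = 4, u(14) = 4, u(15) = 1, u(16) = 3, u(17) = 1, u(18) = 0, u(19) = 3, u(20) = 3, u(21) = 2, u(22) = 1, u(23) = 2, u(24) = 0, u(25) = 1, u(26) = 1.
The sequence repeats with period 24.
The value 1 first appears (with n ≥ 3) at u(15).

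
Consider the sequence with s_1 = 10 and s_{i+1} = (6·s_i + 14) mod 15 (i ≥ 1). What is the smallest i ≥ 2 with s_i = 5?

6

Listing terms: s_1 = 10; s_2 = 14; s_3 = 8; s_4 = 2; s_5 = 11; s_6 = 5; s_7 = 14.
Since s_7 = s_2 = 14, the sequence is eventually periodic: after a pre-period of length 1 it cycles with period 5.
The value 5 first appears (with i ≥ 2) at s_6.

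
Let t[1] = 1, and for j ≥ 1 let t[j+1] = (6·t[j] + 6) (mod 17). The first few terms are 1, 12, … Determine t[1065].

Computing terms: t[1] = 1, t[2] = 12, t[3] = 10, t[4] = 15, t[5] = 11, t[6] = 4, t[7] = 13, t[8] = 16, t[9] = 0, t[10] = 6, t[11] = 8, t[12] = 3, t[13] = 7, t[14] = 14, t[15] = 5, t[16] = 2, t[17] = 1.
The sequence repeats with period 16.
So t[1065] = t[1 + ((1065-1) mod 16)] = t[9] = 0.

0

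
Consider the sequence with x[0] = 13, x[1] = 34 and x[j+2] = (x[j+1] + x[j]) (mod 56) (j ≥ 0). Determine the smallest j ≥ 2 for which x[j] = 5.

12

x[0] = 13; x[1] = 34; x[2] = 47; x[3] = 25; x[4] = 16; x[5] = 41; x[6] = 1; x[7] = 42; x[8] = 43; x[9] = 29; x[10] = 16; x[11] = 45; x[12] = 5; x[13] = 50; x[14] = 55; x[15] = 49; x[16] = 48; x[17] = 41; x[18] = 33; x[19] = 18; x[20] = 51; x[21] = 13; x[22] = 8; x[23] = 21; x[24] = 29; x[25] = 50; x[26] = 23; x[27] = 17; x[28] = 40; x[29] = 1; x[30] = 41; x[31] = 42; x[32] = 27; x[33] = 13; x[34] = 40; x[35] = 53; x[36] = 37; x[37] = 34; x[38] = 15; x[39] = 49; x[40] = 8; x[41] = 1; x[42] = 9; x[43] = 10; x[44] = 19; x[45] = 29; x[46] = 48; x[47] = 21; x[48] = 13; x[49] = 34.
Since (x[48], x[49]) = (x[0], x[1]) = (13, 34) (two consecutive terms determine the rest), the sequence is periodic with period 48.
The value 5 first appears (with j ≥ 2) at x[12].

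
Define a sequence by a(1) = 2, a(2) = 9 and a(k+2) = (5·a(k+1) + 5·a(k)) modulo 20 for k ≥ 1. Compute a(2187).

15

Listing terms: a(1) = 2, a(2) = 9, a(3) = 15, a(4) = 0, a(5) = 15, a(6) = 15, a(7) = 10, a(8) = 5, a(9) = 15, a(10) = 0.
Since (a(9), a(10)) = (a(3), a(4)) = (15, 0) (two consecutive terms determine the rest), the sequence is eventually periodic: after a pre-period of length 2 it cycles with period 6.
For k ≥ 3, a(k) depends only on (k - 3) mod 6. (2187 - 3) mod 6 = 0, so a(2187) = a(3) = 15.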